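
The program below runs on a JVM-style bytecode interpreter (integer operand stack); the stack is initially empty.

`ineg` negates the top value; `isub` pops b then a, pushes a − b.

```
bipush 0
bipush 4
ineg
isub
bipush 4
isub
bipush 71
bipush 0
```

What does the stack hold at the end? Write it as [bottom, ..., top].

bipush 0   [0]
bipush 4   [0, 4]
ineg       [0, -4]
isub       [4]
bipush 4   [4, 4]
isub       [0]
bipush 71  [0, 71]
bipush 0   [0, 71, 0]

[0, 71, 0]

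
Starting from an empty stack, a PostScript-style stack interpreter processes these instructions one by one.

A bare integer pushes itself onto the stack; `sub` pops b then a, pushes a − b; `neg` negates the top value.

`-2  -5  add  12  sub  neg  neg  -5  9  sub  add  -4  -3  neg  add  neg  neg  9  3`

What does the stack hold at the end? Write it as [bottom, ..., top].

-2  -> -2
-5  -> -2 -5
add -> -7
12  -> -7 12
sub -> -19
neg -> 19
neg -> -19
-5  -> -19 -5
9   -> -19 -5 9
sub -> -19 -14
add -> -33
-4  -> -33 -4
-3  -> -33 -4 -3
neg -> -33 -4 3
add -> -33 -1
neg -> -33 1
neg -> -33 -1
9   -> -33 -1 9
3   -> -33 -1 9 3

[-33, -1, 9, 3]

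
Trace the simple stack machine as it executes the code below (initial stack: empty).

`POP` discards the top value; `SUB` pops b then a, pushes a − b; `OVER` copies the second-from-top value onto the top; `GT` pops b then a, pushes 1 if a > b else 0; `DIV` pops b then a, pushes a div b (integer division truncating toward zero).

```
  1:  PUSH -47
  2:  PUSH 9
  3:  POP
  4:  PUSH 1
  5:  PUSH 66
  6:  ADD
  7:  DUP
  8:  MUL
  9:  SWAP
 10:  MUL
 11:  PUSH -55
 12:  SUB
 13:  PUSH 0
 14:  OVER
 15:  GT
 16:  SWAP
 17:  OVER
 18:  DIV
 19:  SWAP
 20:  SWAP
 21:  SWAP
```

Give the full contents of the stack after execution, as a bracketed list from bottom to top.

[-210928, 1]

PUSH -47 → -47
PUSH 9   → -47 9
POP      → -47
PUSH 1   → -47 1
PUSH 66  → -47 1 66
ADD      → -47 67
DUP      → -47 67 67
MUL      → -47 4489
SWAP     → 4489 -47
MUL      → -210983
PUSH -55 → -210983 -55
SUB      → -210928
PUSH 0   → -210928 0
OVER     → -210928 0 -210928
GT       → -210928 1
SWAP     → 1 -210928
OVER     → 1 -210928 1
DIV      → 1 -210928
SWAP     → -210928 1
SWAP     → 1 -210928
SWAP     → -210928 1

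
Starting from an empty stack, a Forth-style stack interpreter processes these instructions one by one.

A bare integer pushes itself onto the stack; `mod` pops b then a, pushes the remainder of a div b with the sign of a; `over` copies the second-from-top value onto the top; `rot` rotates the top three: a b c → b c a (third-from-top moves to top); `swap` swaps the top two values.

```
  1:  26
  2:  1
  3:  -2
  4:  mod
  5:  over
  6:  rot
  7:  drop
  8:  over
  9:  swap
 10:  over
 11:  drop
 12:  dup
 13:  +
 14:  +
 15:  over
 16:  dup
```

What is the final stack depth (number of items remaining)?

4

26   -> [26]
1    -> [26, 1]
-2   -> [26, 1, -2]
mod  -> [26, 1]
over -> [26, 1, 26]
rot  -> [1, 26, 26]
drop -> [1, 26]
over -> [1, 26, 1]
swap -> [1, 1, 26]
over -> [1, 1, 26, 1]
drop -> [1, 1, 26]
dup  -> [1, 1, 26, 26]
+    -> [1, 1, 52]
+    -> [1, 53]
over -> [1, 53, 1]
dup  -> [1, 53, 1, 1]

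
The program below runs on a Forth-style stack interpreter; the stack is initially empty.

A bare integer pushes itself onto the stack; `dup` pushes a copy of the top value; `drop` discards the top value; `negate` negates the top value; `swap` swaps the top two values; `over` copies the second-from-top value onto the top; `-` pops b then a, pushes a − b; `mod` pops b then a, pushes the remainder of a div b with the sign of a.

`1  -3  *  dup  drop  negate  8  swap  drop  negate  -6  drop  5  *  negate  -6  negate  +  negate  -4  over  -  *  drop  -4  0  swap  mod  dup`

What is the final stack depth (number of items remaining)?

2

1      → [1]
-3     → [1, -3]
*      → [-3]
dup    → [-3, -3]
drop   → [-3]
negate → [3]
8      → [3, 8]
swap   → [8, 3]
drop   → [8]
negate → [-8]
-6     → [-8, -6]
drop   → [-8]
5      → [-8, 5]
*      → [-40]
negate → [40]
-6     → [40, -6]
negate → [40, 6]
+      → [46]
negate → [-46]
-4     → [-46, -4]
over   → [-46, -4, -46]
-      → [-46, 42]
*      → [-1932]
drop   → []
-4     → [-4]
0      → [-4, 0]
swap   → [0, -4]
mod    → [0]
dup    → [0, 0]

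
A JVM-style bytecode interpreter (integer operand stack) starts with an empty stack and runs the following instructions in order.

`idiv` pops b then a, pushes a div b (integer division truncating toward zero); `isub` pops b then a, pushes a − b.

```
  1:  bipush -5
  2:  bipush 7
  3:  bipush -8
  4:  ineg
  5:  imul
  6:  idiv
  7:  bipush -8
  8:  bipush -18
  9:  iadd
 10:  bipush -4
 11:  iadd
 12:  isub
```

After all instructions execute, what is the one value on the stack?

bipush -5  -> -5
bipush 7   -> -5 7
bipush -8  -> -5 7 -8
ineg       -> -5 7 8
imul       -> -5 56
idiv       -> 0
bipush -8  -> 0 -8
bipush -18 -> 0 -8 -18
iadd       -> 0 -26
bipush -4  -> 0 -26 -4
iadd       -> 0 -30
isub       -> 30

30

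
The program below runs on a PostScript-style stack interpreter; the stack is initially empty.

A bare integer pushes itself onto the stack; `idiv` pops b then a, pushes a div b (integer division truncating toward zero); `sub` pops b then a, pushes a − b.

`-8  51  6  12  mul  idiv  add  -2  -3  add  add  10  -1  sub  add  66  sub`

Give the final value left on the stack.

-8   -> -8
51   -> -8 51
6    -> -8 51 6
12   -> -8 51 6 12
mul  -> -8 51 72
idiv -> -8 0
add  -> -8
-2   -> -8 -2
-3   -> -8 -2 -3
add  -> -8 -5
add  -> -13
10   -> -13 10
-1   -> -13 10 -1
sub  -> -13 11
add  -> -2
66   -> -2 66
sub  -> -68

-68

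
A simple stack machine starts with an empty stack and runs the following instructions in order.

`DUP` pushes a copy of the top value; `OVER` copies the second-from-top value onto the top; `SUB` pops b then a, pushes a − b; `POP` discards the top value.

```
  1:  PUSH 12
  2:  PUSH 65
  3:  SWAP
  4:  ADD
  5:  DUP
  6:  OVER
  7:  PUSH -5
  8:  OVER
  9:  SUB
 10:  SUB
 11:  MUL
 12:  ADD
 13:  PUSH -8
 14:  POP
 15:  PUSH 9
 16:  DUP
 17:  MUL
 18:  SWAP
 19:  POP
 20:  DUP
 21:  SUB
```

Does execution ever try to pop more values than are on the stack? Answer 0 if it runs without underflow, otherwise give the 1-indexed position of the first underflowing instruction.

0

PUSH 12 : [12]
PUSH 65 : [12, 65]
SWAP    : [65, 12]
ADD     : [77]
DUP     : [77, 77]
OVER    : [77, 77, 77]
PUSH -5 : [77, 77, 77, -5]
OVER    : [77, 77, 77, -5, 77]
SUB     : [77, 77, 77, -82]
SUB     : [77, 77, 159]
MUL     : [77, 12243]
ADD     : [12320]
PUSH -8 : [12320, -8]
POP     : [12320]
PUSH 9  : [12320, 9]
DUP     : [12320, 9, 9]
MUL     : [12320, 81]
SWAP    : [81, 12320]
POP     : [81]
DUP     : [81, 81]
SUB     : [0]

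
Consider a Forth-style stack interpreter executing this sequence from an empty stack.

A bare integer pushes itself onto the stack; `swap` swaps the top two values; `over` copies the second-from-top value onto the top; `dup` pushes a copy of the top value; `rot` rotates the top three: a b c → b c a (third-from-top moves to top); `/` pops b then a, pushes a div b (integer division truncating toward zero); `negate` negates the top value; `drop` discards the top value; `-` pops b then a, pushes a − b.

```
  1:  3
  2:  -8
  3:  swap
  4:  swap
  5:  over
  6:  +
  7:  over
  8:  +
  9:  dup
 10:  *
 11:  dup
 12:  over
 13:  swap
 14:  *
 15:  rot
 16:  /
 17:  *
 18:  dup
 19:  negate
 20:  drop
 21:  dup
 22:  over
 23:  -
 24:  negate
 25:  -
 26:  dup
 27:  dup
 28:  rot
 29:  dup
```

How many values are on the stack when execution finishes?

4

3       3
-8      3 -8
swap    -8 3
swap    3 -8
over    3 -8 3
+       3 -5
over    3 -5 3
+       3 -2
dup     3 -2 -2
*       3 4
dup     3 4 4
over    3 4 4 4
swap    3 4 4 4
*       3 4 16
rot     4 16 3
/       4 5
*       20
dup     20 20
negate  20 -20
drop    20
dup     20 20
over    20 20 20
-       20 0
negate  20 0
-       20
dup     20 20
dup     20 20 20
rot     20 20 20
dup     20 20 20 20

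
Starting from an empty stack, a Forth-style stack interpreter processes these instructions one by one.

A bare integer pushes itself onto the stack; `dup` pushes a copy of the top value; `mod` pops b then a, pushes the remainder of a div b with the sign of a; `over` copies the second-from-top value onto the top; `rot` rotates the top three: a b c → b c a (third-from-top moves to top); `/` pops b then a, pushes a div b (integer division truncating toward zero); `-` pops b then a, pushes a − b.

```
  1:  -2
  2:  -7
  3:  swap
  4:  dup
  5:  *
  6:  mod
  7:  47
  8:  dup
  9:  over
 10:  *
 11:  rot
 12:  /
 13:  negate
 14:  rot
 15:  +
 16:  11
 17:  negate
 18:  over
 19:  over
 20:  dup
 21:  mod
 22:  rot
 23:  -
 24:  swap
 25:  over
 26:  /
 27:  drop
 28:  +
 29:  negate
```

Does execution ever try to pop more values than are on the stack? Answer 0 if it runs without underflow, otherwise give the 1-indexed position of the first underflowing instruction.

14

-2     -> -2
-7     -> -2 -7
swap   -> -7 -2
dup    -> -7 -2 -2
*      -> -7 4
mod    -> -3
47     -> -3 47
dup    -> -3 47 47
over   -> -3 47 47 47
*      -> -3 47 2209
rot    -> 47 2209 -3
/      -> 47 -736
negate -> 47 736
rot  — needs 3 operands, stack has 2 → underflow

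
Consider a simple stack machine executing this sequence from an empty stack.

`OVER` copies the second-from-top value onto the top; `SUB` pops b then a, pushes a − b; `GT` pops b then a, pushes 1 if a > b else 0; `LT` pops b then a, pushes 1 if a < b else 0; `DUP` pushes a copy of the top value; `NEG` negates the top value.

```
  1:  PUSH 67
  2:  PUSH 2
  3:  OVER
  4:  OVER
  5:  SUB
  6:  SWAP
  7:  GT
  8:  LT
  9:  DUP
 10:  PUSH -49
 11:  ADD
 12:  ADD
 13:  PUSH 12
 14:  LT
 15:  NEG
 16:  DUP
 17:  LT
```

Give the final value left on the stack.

PUSH 67  -> [67]
PUSH 2   -> [67, 2]
OVER     -> [67, 2, 67]
OVER     -> [67, 2, 67, 2]
SUB      -> [67, 2, 65]
SWAP     -> [67, 65, 2]
GT       -> [67, 1]
LT       -> [0]
DUP      -> [0, 0]
PUSH -49 -> [0, 0, -49]
ADD      -> [0, -49]
ADD      -> [-49]
PUSH 12  -> [-49, 12]
LT       -> [1]
NEG      -> [-1]
DUP      -> [-1, -1]
LT       -> [0]

0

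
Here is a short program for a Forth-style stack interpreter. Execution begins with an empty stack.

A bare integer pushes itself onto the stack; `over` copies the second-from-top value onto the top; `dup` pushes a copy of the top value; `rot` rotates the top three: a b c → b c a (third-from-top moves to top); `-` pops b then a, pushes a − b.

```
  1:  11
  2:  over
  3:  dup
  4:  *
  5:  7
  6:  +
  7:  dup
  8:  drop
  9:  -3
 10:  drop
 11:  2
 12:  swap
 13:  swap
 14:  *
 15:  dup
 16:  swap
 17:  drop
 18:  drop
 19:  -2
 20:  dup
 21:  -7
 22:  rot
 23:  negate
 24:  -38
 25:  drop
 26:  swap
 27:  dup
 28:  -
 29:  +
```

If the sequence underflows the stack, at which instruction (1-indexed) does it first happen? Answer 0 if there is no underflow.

11 : [11]
over  — needs 2 operands, stack has 1 → underflow

2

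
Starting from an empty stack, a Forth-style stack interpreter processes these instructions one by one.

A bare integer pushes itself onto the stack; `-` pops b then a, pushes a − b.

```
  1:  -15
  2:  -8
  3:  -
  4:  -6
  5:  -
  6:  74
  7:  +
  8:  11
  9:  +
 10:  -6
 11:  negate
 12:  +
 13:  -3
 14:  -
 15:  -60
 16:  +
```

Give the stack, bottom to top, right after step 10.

-15 : -15
-8  : -15 -8
-   : -7
-6  : -7 -6
-   : -1
74  : -1 74
+   : 73
11  : 73 11
+   : 84
-6  : 84 -6

[84, -6]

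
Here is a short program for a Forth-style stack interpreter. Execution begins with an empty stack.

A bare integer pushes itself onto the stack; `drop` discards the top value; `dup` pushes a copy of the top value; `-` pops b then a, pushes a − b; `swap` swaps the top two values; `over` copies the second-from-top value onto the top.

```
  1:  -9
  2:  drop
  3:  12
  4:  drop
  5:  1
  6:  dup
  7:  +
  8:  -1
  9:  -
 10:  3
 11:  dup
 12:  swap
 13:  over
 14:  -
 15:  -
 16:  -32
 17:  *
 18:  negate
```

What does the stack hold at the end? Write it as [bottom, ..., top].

[3, 96]

-9      [-9]
drop    []
12      [12]
drop    []
1       [1]
dup     [1, 1]
+       [2]
-1      [2, -1]
-       [3]
3       [3, 3]
dup     [3, 3, 3]
swap    [3, 3, 3]
over    [3, 3, 3, 3]
-       [3, 3, 0]
-       [3, 3]
-32     [3, 3, -32]
*       [3, -96]
negate  [3, 96]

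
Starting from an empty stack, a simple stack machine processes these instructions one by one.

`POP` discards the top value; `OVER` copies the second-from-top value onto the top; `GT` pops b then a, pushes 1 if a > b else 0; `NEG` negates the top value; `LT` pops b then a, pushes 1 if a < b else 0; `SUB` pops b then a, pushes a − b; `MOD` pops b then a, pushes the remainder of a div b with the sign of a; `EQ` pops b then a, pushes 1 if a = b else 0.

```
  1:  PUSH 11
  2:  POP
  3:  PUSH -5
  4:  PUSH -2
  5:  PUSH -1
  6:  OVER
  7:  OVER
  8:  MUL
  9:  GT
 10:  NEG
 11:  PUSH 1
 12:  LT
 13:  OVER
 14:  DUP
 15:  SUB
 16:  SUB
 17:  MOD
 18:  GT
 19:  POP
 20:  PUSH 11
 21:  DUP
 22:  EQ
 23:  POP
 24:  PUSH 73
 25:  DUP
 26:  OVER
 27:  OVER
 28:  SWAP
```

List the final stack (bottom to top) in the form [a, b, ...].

PUSH 11  11
POP      (empty)
PUSH -5  -5
PUSH -2  -5 -2
PUSH -1  -5 -2 -1
OVER     -5 -2 -1 -2
OVER     -5 -2 -1 -2 -1
MUL      -5 -2 -1 2
GT       -5 -2 0
NEG      -5 -2 0
PUSH 1   -5 -2 0 1
LT       -5 -2 1
OVER     -5 -2 1 -2
DUP      -5 -2 1 -2 -2
SUB      -5 -2 1 0
SUB      -5 -2 1
MOD      -5 0
GT       0
POP      (empty)
PUSH 11  11
DUP      11 11
EQ       1
POP      (empty)
PUSH 73  73
DUP      73 73
OVER     73 73 73
OVER     73 73 73 73
SWAP     73 73 73 73

[73, 73, 73, 73]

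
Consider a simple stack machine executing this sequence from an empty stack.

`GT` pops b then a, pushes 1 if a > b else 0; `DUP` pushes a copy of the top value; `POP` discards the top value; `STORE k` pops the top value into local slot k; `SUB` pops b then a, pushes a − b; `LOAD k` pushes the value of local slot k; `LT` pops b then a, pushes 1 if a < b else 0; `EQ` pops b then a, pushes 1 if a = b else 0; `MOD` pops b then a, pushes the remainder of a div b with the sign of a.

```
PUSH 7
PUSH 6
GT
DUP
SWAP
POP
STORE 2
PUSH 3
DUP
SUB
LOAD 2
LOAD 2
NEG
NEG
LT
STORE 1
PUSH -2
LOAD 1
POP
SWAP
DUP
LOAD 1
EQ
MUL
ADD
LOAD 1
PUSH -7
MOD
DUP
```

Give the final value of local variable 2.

PUSH 7  -> 7
PUSH 6  -> 7 6
GT      -> 1
DUP     -> 1 1
SWAP    -> 1 1
POP     -> 1
STORE 2 -> (empty)
PUSH 3  -> 3
DUP     -> 3 3
SUB     -> 0
LOAD 2  -> 0 1
LOAD 2  -> 0 1 1
NEG     -> 0 1 -1
NEG     -> 0 1 1
LT      -> 0 0
STORE 1 -> 0
PUSH -2 -> 0 -2
LOAD 1  -> 0 -2 0
POP     -> 0 -2
SWAP    -> -2 0
DUP     -> -2 0 0
LOAD 1  -> -2 0 0 0
EQ      -> -2 0 1
MUL     -> -2 0
ADD     -> -2
LOAD 1  -> -2 0
PUSH -7 -> -2 0 -7
MOD     -> -2 0
DUP     -> -2 0 0

1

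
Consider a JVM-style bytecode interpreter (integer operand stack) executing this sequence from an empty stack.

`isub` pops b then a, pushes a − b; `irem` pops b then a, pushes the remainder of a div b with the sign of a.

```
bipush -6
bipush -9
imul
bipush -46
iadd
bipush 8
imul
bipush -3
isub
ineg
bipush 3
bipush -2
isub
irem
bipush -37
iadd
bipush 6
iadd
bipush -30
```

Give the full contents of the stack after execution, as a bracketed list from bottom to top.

bipush -6  : -6
bipush -9  : -6 -9
imul       : 54
bipush -46 : 54 -46
iadd       : 8
bipush 8   : 8 8
imul       : 64
bipush -3  : 64 -3
isub       : 67
ineg       : -67
bipush 3   : -67 3
bipush -2  : -67 3 -2
isub       : -67 5
irem       : -2
bipush -37 : -2 -37
iadd       : -39
bipush 6   : -39 6
iadd       : -33
bipush -30 : -33 -30

[-33, -30]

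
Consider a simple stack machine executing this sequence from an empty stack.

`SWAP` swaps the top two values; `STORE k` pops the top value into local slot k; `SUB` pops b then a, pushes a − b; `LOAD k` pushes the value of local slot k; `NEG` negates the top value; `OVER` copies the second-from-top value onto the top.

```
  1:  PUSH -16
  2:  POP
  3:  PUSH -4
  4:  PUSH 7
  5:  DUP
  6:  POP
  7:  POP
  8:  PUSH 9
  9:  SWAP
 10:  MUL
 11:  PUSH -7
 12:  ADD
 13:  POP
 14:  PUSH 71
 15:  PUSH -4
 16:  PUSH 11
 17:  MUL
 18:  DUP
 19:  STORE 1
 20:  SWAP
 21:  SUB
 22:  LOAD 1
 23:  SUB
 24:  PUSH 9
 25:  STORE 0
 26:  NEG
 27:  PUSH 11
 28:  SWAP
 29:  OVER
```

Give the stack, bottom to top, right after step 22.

PUSH -16  -16
POP       (empty)
PUSH -4   -4
PUSH 7    -4 7
DUP       -4 7 7
POP       -4 7
POP       -4
PUSH 9    -4 9
SWAP      9 -4
MUL       -36
PUSH -7   -36 -7
ADD       -43
POP       (empty)
PUSH 71   71
PUSH -4   71 -4
PUSH 11   71 -4 11
MUL       71 -44
DUP       71 -44 -44
STORE 1   71 -44
SWAP      -44 71
SUB       -115
LOAD 1    -115 -44

[-115, -44]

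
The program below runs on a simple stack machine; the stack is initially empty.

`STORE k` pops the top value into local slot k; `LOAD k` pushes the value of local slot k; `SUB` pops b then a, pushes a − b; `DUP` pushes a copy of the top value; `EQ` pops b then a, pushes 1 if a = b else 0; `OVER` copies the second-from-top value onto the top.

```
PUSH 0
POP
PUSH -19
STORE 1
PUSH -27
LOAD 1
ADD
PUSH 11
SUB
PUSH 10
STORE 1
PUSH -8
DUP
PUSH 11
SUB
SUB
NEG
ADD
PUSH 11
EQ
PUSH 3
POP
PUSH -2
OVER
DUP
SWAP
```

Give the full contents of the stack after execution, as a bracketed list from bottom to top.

[0, -2, 0, 0]

PUSH 0   -> 0
POP      -> (empty)
PUSH -19 -> -19
STORE 1  -> (empty)
PUSH -27 -> -27
LOAD 1   -> -27 -19
ADD      -> -46
PUSH 11  -> -46 11
SUB      -> -57
PUSH 10  -> -57 10
STORE 1  -> -57
PUSH -8  -> -57 -8
DUP      -> -57 -8 -8
PUSH 11  -> -57 -8 -8 11
SUB      -> -57 -8 -19
SUB      -> -57 11
NEG      -> -57 -11
ADD      -> -68
PUSH 11  -> -68 11
EQ       -> 0
PUSH 3   -> 0 3
POP      -> 0
PUSH -2  -> 0 -2
OVER     -> 0 -2 0
DUP      -> 0 -2 0 0
SWAP     -> 0 -2 0 0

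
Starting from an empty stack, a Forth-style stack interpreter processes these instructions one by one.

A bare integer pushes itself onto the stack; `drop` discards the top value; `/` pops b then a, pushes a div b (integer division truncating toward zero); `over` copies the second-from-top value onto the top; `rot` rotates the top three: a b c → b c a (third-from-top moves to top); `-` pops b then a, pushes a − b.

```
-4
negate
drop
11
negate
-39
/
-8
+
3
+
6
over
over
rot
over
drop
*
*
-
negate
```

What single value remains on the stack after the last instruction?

-175

-4     -> -4
negate -> 4
drop   -> (empty)
11     -> 11
negate -> -11
-39    -> -11 -39
/      -> 0
-8     -> 0 -8
+      -> -8
3      -> -8 3
+      -> -5
6      -> -5 6
over   -> -5 6 -5
over   -> -5 6 -5 6
rot    -> -5 -5 6 6
over   -> -5 -5 6 6 6
drop   -> -5 -5 6 6
*      -> -5 -5 36
*      -> -5 -180
-      -> 175
negate -> -175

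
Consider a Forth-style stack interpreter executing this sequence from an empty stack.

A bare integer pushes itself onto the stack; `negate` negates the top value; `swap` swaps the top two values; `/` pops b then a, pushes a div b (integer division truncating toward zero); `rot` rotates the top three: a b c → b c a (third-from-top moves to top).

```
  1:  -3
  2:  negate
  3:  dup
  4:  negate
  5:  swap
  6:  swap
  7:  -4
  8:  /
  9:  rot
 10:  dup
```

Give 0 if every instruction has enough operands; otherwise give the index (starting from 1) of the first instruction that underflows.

9

-3     : [-3]
negate : [3]
dup    : [3, 3]
negate : [3, -3]
swap   : [-3, 3]
swap   : [3, -3]
-4     : [3, -3, -4]
/      : [3, 0]
rot  — needs 3 operands, stack has 2 → underflow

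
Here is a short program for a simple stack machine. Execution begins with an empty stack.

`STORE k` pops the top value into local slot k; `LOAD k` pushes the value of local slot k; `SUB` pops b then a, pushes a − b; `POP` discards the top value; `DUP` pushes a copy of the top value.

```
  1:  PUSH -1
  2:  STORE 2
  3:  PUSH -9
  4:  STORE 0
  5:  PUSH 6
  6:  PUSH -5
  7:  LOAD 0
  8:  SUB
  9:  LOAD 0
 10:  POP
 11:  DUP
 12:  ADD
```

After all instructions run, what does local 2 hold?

-1

PUSH -1  [-1]
STORE 2  []
PUSH -9  [-9]
STORE 0  []
PUSH 6   [6]
PUSH -5  [6, -5]
LOAD 0   [6, -5, -9]
SUB      [6, 4]
LOAD 0   [6, 4, -9]
POP      [6, 4]
DUP      [6, 4, 4]
ADD      [6, 8]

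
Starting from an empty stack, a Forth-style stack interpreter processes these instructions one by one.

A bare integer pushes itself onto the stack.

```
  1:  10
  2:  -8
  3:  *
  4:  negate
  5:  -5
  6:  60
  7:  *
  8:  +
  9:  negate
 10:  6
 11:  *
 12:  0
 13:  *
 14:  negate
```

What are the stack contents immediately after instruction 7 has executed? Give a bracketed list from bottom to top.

[80, -300]

10      [10]
-8      [10, -8]
*       [-80]
negate  [80]
-5      [80, -5]
60      [80, -5, 60]
*       [80, -300]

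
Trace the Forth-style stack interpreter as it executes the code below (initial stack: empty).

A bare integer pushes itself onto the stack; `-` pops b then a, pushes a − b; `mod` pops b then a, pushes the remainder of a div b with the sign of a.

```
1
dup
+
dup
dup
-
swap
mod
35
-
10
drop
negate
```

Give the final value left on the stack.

35

1      : [1]
dup    : [1, 1]
+      : [2]
dup    : [2, 2]
dup    : [2, 2, 2]
-      : [2, 0]
swap   : [0, 2]
mod    : [0]
35     : [0, 35]
-      : [-35]
10     : [-35, 10]
drop   : [-35]
negate : [35]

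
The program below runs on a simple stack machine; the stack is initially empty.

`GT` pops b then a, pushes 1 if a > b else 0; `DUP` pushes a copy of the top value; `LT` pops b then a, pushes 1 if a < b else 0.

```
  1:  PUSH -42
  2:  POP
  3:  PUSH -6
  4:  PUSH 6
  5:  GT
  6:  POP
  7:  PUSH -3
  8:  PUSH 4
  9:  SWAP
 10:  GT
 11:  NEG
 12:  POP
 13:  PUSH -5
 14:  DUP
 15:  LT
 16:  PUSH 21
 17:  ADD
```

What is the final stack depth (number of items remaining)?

PUSH -42 : -42
POP      : (empty)
PUSH -6  : -6
PUSH 6   : -6 6
GT       : 0
POP      : (empty)
PUSH -3  : -3
PUSH 4   : -3 4
SWAP     : 4 -3
GT       : 1
NEG      : -1
POP      : (empty)
PUSH -5  : -5
DUP      : -5 -5
LT       : 0
PUSH 21  : 0 21
ADD      : 21

1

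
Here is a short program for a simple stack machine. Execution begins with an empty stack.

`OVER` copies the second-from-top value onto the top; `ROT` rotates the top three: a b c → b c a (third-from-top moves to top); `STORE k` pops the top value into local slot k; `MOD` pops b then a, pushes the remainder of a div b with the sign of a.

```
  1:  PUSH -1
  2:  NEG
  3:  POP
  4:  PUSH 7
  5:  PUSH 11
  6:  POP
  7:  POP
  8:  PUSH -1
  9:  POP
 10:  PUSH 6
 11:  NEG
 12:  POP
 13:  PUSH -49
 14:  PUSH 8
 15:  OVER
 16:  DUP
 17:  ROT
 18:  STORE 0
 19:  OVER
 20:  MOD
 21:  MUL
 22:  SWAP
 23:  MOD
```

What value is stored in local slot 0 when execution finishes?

PUSH -1   -1
NEG       1
POP       (empty)
PUSH 7    7
PUSH 11   7 11
POP       7
POP       (empty)
PUSH -1   -1
POP       (empty)
PUSH 6    6
NEG       -6
POP       (empty)
PUSH -49  -49
PUSH 8    -49 8
OVER      -49 8 -49
DUP       -49 8 -49 -49
ROT       -49 -49 -49 8
STORE 0   -49 -49 -49
OVER      -49 -49 -49 -49
MOD       -49 -49 0
MUL       -49 0
SWAP      0 -49
MOD       0

8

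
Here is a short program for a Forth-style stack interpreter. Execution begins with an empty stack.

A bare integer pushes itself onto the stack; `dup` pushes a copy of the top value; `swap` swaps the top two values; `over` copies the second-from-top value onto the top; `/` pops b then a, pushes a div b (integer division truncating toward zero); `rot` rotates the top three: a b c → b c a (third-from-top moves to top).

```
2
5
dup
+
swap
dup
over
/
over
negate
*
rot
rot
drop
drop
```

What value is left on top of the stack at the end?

2      -> 2
5      -> 2 5
dup    -> 2 5 5
+      -> 2 10
swap   -> 10 2
dup    -> 10 2 2
over   -> 10 2 2 2
/      -> 10 2 1
over   -> 10 2 1 2
negate -> 10 2 1 -2
*      -> 10 2 -2
rot    -> 2 -2 10
rot    -> -2 10 2
drop   -> -2 10
drop   -> -2

-2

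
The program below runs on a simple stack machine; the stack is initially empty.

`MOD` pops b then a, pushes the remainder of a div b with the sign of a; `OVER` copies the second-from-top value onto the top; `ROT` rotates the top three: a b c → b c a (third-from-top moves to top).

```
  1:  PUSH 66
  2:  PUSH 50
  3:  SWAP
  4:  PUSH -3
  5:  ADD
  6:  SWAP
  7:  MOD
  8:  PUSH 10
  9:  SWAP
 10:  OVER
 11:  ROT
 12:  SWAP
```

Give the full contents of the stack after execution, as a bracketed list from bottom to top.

[13, 10, 10]

PUSH 66 : 66
PUSH 50 : 66 50
SWAP    : 50 66
PUSH -3 : 50 66 -3
ADD     : 50 63
SWAP    : 63 50
MOD     : 13
PUSH 10 : 13 10
SWAP    : 10 13
OVER    : 10 13 10
ROT     : 13 10 10
SWAP    : 13 10 10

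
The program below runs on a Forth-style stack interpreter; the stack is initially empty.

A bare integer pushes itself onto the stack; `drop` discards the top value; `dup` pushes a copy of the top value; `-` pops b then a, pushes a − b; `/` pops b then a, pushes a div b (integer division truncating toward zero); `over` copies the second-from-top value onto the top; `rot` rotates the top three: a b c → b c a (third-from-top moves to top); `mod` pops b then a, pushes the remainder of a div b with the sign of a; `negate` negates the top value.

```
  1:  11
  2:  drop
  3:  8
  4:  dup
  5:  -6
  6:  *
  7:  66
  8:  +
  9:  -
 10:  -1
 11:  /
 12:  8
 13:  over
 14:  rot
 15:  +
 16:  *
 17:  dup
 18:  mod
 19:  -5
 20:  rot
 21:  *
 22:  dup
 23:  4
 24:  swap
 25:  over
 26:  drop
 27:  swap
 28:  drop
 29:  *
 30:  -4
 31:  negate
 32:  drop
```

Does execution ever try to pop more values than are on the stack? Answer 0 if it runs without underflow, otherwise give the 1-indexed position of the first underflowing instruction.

20

11   → [11]
drop → []
8    → [8]
dup  → [8, 8]
-6   → [8, 8, -6]
*    → [8, -48]
66   → [8, -48, 66]
+    → [8, 18]
-    → [-10]
-1   → [-10, -1]
/    → [10]
8    → [10, 8]
over → [10, 8, 10]
rot  → [8, 10, 10]
+    → [8, 20]
*    → [160]
dup  → [160, 160]
mod  → [0]
-5   → [0, -5]
rot  — needs 3 operands, stack has 2 → underflow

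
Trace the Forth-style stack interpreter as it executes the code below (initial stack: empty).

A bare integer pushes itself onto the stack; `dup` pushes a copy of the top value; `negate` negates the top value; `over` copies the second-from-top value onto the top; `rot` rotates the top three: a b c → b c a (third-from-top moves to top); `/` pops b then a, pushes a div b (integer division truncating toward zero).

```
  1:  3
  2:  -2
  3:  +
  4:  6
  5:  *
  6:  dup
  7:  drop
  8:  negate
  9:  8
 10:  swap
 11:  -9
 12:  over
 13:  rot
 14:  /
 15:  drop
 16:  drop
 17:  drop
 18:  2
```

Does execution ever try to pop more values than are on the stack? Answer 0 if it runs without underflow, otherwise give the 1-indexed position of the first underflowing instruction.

3      → [3]
-2     → [3, -2]
+      → [1]
6      → [1, 6]
*      → [6]
dup    → [6, 6]
drop   → [6]
negate → [-6]
8      → [-6, 8]
swap   → [8, -6]
-9     → [8, -6, -9]
over   → [8, -6, -9, -6]
rot    → [8, -9, -6, -6]
/      → [8, -9, 1]
drop   → [8, -9]
drop   → [8]
drop   → []
2      → [2]

0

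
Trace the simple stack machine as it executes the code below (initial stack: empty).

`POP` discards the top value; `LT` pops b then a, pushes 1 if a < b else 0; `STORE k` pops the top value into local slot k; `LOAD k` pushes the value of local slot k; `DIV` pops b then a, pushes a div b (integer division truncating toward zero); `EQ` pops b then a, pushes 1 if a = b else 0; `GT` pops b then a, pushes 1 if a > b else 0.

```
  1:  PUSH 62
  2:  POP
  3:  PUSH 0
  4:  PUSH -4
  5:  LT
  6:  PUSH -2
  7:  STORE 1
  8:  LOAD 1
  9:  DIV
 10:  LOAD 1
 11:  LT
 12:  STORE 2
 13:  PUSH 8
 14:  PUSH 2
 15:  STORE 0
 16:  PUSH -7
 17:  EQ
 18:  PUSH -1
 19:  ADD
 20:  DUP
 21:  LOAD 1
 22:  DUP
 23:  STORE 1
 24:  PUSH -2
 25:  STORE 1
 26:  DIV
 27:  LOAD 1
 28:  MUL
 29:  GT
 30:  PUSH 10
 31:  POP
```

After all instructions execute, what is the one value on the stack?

PUSH 62 : 62
POP     : (empty)
PUSH 0  : 0
PUSH -4 : 0 -4
LT      : 0
PUSH -2 : 0 -2
STORE 1 : 0
LOAD 1  : 0 -2
DIV     : 0
LOAD 1  : 0 -2
LT      : 0
STORE 2 : (empty)
PUSH 8  : 8
PUSH 2  : 8 2
STORE 0 : 8
PUSH -7 : 8 -7
EQ      : 0
PUSH -1 : 0 -1
ADD     : -1
DUP     : -1 -1
LOAD 1  : -1 -1 -2
DUP     : -1 -1 -2 -2
STORE 1 : -1 -1 -2
PUSH -2 : -1 -1 -2 -2
STORE 1 : -1 -1 -2
DIV     : -1 0
LOAD 1  : -1 0 -2
MUL     : -1 0
GT      : 0
PUSH 10 : 0 10
POP     : 0

0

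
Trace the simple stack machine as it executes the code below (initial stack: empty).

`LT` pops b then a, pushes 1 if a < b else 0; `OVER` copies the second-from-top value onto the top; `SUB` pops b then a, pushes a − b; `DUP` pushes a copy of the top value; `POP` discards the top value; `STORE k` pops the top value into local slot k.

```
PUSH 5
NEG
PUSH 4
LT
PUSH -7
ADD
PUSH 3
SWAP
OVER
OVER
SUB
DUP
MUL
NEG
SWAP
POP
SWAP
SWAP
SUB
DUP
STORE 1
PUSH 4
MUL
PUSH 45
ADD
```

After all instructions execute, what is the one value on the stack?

PUSH 5  : 5
NEG     : -5
PUSH 4  : -5 4
LT      : 1
PUSH -7 : 1 -7
ADD     : -6
PUSH 3  : -6 3
SWAP    : 3 -6
OVER    : 3 -6 3
OVER    : 3 -6 3 -6
SUB     : 3 -6 9
DUP     : 3 -6 9 9
MUL     : 3 -6 81
NEG     : 3 -6 -81
SWAP    : 3 -81 -6
POP     : 3 -81
SWAP    : -81 3
SWAP    : 3 -81
SUB     : 84
DUP     : 84 84
STORE 1 : 84
PUSH 4  : 84 4
MUL     : 336
PUSH 45 : 336 45
ADD     : 381

381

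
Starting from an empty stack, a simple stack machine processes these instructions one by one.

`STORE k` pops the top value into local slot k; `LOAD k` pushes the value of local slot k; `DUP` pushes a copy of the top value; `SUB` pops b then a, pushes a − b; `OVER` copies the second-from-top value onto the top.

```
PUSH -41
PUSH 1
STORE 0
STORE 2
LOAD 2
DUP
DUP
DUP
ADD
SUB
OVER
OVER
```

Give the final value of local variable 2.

-41

PUSH -41 -> -41
PUSH 1   -> -41 1
STORE 0  -> -41
STORE 2  -> (empty)
LOAD 2   -> -41
DUP      -> -41 -41
DUP      -> -41 -41 -41
DUP      -> -41 -41 -41 -41
ADD      -> -41 -41 -82
SUB      -> -41 41
OVER     -> -41 41 -41
OVER     -> -41 41 -41 41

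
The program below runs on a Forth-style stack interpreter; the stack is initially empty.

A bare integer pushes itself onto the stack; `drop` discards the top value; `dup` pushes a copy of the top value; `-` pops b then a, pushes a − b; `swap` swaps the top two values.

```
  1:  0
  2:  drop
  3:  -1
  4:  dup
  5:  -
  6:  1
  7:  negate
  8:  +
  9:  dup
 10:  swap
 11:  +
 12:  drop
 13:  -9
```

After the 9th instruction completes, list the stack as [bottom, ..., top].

0       [0]
drop    []
-1      [-1]
dup     [-1, -1]
-       [0]
1       [0, 1]
negate  [0, -1]
+       [-1]
dup     [-1, -1]

[-1, -1]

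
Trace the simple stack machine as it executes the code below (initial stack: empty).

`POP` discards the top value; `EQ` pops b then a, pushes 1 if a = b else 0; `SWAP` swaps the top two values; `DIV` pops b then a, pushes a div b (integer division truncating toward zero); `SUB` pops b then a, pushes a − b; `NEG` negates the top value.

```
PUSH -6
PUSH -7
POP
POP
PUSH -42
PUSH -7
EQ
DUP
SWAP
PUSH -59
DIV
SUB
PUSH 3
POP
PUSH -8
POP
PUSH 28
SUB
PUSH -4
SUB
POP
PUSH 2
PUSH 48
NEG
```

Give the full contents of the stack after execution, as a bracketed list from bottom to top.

PUSH -6  -> [-6]
PUSH -7  -> [-6, -7]
POP      -> [-6]
POP      -> []
PUSH -42 -> [-42]
PUSH -7  -> [-42, -7]
EQ       -> [0]
DUP      -> [0, 0]
SWAP     -> [0, 0]
PUSH -59 -> [0, 0, -59]
DIV      -> [0, 0]
SUB      -> [0]
PUSH 3   -> [0, 3]
POP      -> [0]
PUSH -8  -> [0, -8]
POP      -> [0]
PUSH 28  -> [0, 28]
SUB      -> [-28]
PUSH -4  -> [-28, -4]
SUB      -> [-24]
POP      -> []
PUSH 2   -> [2]
PUSH 48  -> [2, 48]
NEG      -> [2, -48]

[2, -48]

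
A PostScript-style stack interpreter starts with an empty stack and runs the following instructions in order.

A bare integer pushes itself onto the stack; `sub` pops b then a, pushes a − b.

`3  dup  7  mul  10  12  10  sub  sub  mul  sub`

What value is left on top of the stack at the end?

3   → 3
dup → 3 3
7   → 3 3 7
mul → 3 21
10  → 3 21 10
12  → 3 21 10 12
10  → 3 21 10 12 10
sub → 3 21 10 2
sub → 3 21 8
mul → 3 168
sub → -165

-165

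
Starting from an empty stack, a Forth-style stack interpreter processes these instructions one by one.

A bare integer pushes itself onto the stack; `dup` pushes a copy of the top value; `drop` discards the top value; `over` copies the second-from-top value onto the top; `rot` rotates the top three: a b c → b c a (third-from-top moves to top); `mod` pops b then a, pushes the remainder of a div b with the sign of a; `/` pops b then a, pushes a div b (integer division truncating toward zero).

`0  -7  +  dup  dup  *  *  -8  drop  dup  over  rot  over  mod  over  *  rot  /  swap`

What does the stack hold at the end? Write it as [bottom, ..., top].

0     [0]
-7    [0, -7]
+     [-7]
dup   [-7, -7]
dup   [-7, -7, -7]
*     [-7, 49]
*     [-343]
-8    [-343, -8]
drop  [-343]
dup   [-343, -343]
over  [-343, -343, -343]
rot   [-343, -343, -343]
over  [-343, -343, -343, -343]
mod   [-343, -343, 0]
over  [-343, -343, 0, -343]
*     [-343, -343, 0]
rot   [-343, 0, -343]
/     [-343, 0]
swap  [0, -343]

[0, -343]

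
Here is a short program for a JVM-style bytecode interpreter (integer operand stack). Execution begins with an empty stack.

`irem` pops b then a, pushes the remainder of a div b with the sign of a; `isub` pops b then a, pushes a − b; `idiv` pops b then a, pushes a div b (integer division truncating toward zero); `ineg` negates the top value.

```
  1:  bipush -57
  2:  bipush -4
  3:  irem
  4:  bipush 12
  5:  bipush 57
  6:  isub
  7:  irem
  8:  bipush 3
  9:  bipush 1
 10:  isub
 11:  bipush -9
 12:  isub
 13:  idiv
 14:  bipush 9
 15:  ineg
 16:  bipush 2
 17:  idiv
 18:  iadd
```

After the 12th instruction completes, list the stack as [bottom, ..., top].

[-1, 11]

bipush -57 → [-57]
bipush -4  → [-57, -4]
irem       → [-1]
bipush 12  → [-1, 12]
bipush 57  → [-1, 12, 57]
isub       → [-1, -45]
irem       → [-1]
bipush 3   → [-1, 3]
bipush 1   → [-1, 3, 1]
isub       → [-1, 2]
bipush -9  → [-1, 2, -9]
isub       → [-1, 11]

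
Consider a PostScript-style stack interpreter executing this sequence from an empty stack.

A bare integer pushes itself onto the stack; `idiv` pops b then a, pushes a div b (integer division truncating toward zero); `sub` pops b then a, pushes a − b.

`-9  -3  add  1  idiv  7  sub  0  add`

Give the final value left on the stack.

-19

-9   : -9
-3   : -9 -3
add  : -12
1    : -12 1
idiv : -12
7    : -12 7
sub  : -19
0    : -19 0
add  : -19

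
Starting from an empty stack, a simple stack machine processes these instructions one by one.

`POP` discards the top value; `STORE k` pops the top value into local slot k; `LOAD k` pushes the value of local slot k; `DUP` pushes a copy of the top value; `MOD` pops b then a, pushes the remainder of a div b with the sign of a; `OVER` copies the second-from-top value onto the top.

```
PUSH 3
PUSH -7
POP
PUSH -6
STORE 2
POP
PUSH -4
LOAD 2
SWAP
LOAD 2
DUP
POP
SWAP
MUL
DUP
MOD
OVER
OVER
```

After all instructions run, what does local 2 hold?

-6

PUSH 3   3
PUSH -7  3 -7
POP      3
PUSH -6  3 -6
STORE 2  3
POP      (empty)
PUSH -4  -4
LOAD 2   -4 -6
SWAP     -6 -4
LOAD 2   -6 -4 -6
DUP      -6 -4 -6 -6
POP      -6 -4 -6
SWAP     -6 -6 -4
MUL      -6 24
DUP      -6 24 24
MOD      -6 0
OVER     -6 0 -6
OVER     -6 0 -6 0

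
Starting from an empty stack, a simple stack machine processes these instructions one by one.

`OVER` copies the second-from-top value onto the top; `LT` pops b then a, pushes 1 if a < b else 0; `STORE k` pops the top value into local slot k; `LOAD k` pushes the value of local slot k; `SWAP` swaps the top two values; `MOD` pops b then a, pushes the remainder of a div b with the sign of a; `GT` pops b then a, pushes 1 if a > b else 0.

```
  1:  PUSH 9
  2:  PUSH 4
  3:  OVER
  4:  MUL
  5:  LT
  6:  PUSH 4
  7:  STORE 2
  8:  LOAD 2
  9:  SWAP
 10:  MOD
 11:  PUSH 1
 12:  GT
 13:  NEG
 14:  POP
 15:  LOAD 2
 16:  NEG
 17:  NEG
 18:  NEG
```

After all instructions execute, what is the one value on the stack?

-4

PUSH 9  → [9]
PUSH 4  → [9, 4]
OVER    → [9, 4, 9]
MUL     → [9, 36]
LT      → [1]
PUSH 4  → [1, 4]
STORE 2 → [1]
LOAD 2  → [1, 4]
SWAP    → [4, 1]
MOD     → [0]
PUSH 1  → [0, 1]
GT      → [0]
NEG     → [0]
POP     → []
LOAD 2  → [4]
NEG     → [-4]
NEG     → [4]
NEG     → [-4]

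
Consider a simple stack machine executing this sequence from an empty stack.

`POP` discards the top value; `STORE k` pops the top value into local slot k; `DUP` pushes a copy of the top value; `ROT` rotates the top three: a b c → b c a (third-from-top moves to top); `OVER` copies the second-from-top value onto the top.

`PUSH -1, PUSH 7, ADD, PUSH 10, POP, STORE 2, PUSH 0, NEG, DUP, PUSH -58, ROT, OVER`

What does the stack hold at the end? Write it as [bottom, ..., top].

PUSH -1  -> -1
PUSH 7   -> -1 7
ADD      -> 6
PUSH 10  -> 6 10
POP      -> 6
STORE 2  -> (empty)
PUSH 0   -> 0
NEG      -> 0
DUP      -> 0 0
PUSH -58 -> 0 0 -58
ROT      -> 0 -58 0
OVER     -> 0 -58 0 -58

[0, -58, 0, -58]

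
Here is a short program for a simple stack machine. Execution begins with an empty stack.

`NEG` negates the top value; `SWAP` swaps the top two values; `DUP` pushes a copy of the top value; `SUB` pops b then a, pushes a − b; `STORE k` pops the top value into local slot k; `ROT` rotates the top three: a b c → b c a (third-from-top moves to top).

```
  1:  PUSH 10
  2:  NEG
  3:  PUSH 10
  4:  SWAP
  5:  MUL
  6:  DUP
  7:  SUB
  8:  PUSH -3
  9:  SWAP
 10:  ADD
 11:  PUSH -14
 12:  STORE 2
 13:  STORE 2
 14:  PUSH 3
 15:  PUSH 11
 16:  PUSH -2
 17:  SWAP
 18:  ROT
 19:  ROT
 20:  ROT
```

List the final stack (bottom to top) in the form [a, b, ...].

PUSH 10  : [10]
NEG      : [-10]
PUSH 10  : [-10, 10]
SWAP     : [10, -10]
MUL      : [-100]
DUP      : [-100, -100]
SUB      : [0]
PUSH -3  : [0, -3]
SWAP     : [-3, 0]
ADD      : [-3]
PUSH -14 : [-3, -14]
STORE 2  : [-3]
STORE 2  : []
PUSH 3   : [3]
PUSH 11  : [3, 11]
PUSH -2  : [3, 11, -2]
SWAP     : [3, -2, 11]
ROT      : [-2, 11, 3]
ROT      : [11, 3, -2]
ROT      : [3, -2, 11]

[3, -2, 11]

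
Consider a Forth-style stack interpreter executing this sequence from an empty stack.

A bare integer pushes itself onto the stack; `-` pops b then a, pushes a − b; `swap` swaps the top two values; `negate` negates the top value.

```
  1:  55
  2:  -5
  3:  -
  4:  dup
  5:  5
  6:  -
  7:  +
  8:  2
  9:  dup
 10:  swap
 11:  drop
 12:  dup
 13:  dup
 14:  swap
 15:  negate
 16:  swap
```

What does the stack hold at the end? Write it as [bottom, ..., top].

[115, 2, -2, 2]

55     : 55
-5     : 55 -5
-      : 60
dup    : 60 60
5      : 60 60 5
-      : 60 55
+      : 115
2      : 115 2
dup    : 115 2 2
swap   : 115 2 2
drop   : 115 2
dup    : 115 2 2
dup    : 115 2 2 2
swap   : 115 2 2 2
negate : 115 2 2 -2
swap   : 115 2 -2 2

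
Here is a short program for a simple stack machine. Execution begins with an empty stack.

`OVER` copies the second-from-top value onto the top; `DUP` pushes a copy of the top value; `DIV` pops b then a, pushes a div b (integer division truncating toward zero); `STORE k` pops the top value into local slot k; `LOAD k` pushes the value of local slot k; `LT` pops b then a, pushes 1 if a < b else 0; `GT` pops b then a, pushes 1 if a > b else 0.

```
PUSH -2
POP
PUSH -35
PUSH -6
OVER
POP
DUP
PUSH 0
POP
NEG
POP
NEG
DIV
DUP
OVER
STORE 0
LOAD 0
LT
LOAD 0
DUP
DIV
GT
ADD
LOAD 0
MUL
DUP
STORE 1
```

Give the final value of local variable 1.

PUSH -2  : [-2]
POP      : []
PUSH -35 : [-35]
PUSH -6  : [-35, -6]
OVER     : [-35, -6, -35]
POP      : [-35, -6]
DUP      : [-35, -6, -6]
PUSH 0   : [-35, -6, -6, 0]
POP      : [-35, -6, -6]
NEG      : [-35, -6, 6]
POP      : [-35, -6]
NEG      : [-35, 6]
DIV      : [-5]
DUP      : [-5, -5]
OVER     : [-5, -5, -5]
STORE 0  : [-5, -5]
LOAD 0   : [-5, -5, -5]
LT       : [-5, 0]
LOAD 0   : [-5, 0, -5]
DUP      : [-5, 0, -5, -5]
DIV      : [-5, 0, 1]
GT       : [-5, 0]
ADD      : [-5]
LOAD 0   : [-5, -5]
MUL      : [25]
DUP      : [25, 25]
STORE 1  : [25]

25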